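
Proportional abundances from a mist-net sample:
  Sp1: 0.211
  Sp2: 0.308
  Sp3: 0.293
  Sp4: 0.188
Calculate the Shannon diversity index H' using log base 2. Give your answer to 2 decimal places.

1.97

Each pᵢ log₂ pᵢ term (working shown to 4 dp, full precision carried): 0.211×(-2.2447)=-0.4736, 0.308×(-1.6990)=-0.5233, 0.293×(-1.7710)=-0.5189, 0.188×(-2.4112)=-0.4533.
Sum = -1.9691, so H' = 1.97.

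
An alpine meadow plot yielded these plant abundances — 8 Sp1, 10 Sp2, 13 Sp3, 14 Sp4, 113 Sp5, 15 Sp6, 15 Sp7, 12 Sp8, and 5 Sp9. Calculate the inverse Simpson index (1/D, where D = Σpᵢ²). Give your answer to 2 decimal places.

3.02

Total N = 8+10+13+14+113+15+15+12+5 = 205, so the proportions are 0.03902, 0.04878, 0.06341, 0.06829, 0.55122, 0.07317, 0.07317, 0.05854, 0.02439 (working shown to 5 dp, full precision carried).
D = 0.03902² + 0.04878² + 0.06341² + 0.06829² + 0.55122² + 0.07317² + 0.07317² + 0.05854² + 0.02439² = 0.00152 + 0.00238 + 0.00402 + 0.00466 + 0.30384 + 0.00535 + 0.00535 + 0.00343 + 0.00059 = 0.33116.
So 1/D = 3.0197, i.e. 3.02 to 2 decimal places.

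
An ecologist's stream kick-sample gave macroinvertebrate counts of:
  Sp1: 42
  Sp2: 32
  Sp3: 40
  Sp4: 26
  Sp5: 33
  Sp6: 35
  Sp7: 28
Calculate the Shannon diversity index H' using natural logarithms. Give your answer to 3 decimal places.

1.933

Total N = 42+32+40+26+33+35+28 = 236, so the proportions are 0.17797, 0.13559, 0.16949, 0.11017, 0.13983, 0.14831, 0.11864 (working shown to 5 dp, full precision carried).
Each pᵢ ln pᵢ term: 0.17797×(-1.72616)=-0.30720, 0.13559×(-1.99810)=-0.27093, 0.16949×(-1.77495)=-0.30084, 0.11017×(-2.20574)=-0.24300, 0.13983×(-1.96732)=-0.27509, 0.14831×(-1.90848)=-0.28304, 0.11864×(-2.13163)=-0.25290.
Sum = -1.93301, so H' = 1.933.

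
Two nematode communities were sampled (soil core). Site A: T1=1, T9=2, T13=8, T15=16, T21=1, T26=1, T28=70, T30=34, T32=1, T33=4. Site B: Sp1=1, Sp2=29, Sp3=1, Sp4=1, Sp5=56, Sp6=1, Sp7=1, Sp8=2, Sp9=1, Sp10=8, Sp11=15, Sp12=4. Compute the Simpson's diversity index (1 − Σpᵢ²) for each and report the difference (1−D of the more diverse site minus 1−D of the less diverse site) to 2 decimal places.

0.04

Site A: N=138, proportions 0.0072, 0.0145, 0.058, 0.1159, 0.0072, 0.0072, 0.5072, 0.2464, 0.0072, 0.029, giving 1−D = 0.6639 (working shown to 4 dp, full precision carried).
Site B: N=120, proportions 0.0083, 0.2417, 0.0083, 0.0083, 0.4667, 0.0083, 0.0083, 0.0167, 0.0083, 0.0667, 0.125, 0.0333, giving 1−D = 0.7019.
Difference = |0.6639 − 0.7019| = 0.0380, i.e. 0.04 to 2 decimal places.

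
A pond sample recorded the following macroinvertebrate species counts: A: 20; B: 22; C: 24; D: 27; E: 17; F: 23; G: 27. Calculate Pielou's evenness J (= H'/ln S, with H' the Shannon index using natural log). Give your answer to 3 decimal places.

0.994

Total N = 20+22+24+27+17+23+27 = 160, so the proportions are 0.125, 0.1375, 0.15, 0.16875, 0.10625, 0.14375, 0.16875 (working shown to 5 dp, full precision carried).
H' = −Σ pᵢ ln pᵢ = −((-0.25993) + (-0.27282) + (-0.28457) + (-0.30026) + (-0.23821) + (-0.27883) + (-0.30026)) = 1.93488.
With S = 7 species, ln S = 1.94591, so J = 1.93488/1.94591 = 0.99433, i.e. 0.994 to 3 decimal places.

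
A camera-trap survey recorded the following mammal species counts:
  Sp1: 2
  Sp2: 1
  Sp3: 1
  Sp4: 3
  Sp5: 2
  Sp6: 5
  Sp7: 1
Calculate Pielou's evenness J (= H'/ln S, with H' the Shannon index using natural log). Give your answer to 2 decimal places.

0.91

Total N = 2+1+1+3+2+5+1 = 15, so the proportions are 0.1333, 0.0667, 0.0667, 0.2, 0.1333, 0.3333, 0.0667 (working shown to 4 dp, full precision carried).
H' = −Σ pᵢ ln pᵢ = −((-0.2687) + (-0.1805) + (-0.1805) + (-0.3219) + (-0.2687) + (-0.3662) + (-0.1805)) = 1.7670.
With S = 7 species, ln S = 1.9459, so J = 1.7670/1.9459 = 0.9081, i.e. 0.91 to 2 decimal places.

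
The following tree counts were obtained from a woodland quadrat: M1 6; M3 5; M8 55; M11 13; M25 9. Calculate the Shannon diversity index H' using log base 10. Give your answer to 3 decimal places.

0.502

Total N = 6+5+55+13+9 = 88, so the proportions are 0.06818, 0.05682, 0.625, 0.14773, 0.10227 (working shown to 5 dp, full precision carried).
Each pᵢ log₁₀ pᵢ term: 0.06818×(-1.16633)=-0.07952, 0.05682×(-1.24551)=-0.07077, 0.625×(-0.20412)=-0.12757, 0.14773×(-0.83054)=-0.12269, 0.10227×(-0.99024)=-0.10127.
Sum = -0.50183, so H' = 0.502.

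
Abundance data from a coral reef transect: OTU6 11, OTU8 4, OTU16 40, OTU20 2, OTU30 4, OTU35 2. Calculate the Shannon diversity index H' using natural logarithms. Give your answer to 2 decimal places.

Total N = 11+4+40+2+4+2 = 63, so the proportions are 0.1746, 0.0635, 0.6349, 0.0317, 0.0635, 0.0317 (working shown to 4 dp, full precision carried).
Each pᵢ ln pᵢ term: 0.1746×(-1.7452)=-0.3047, 0.0635×(-2.7568)=-0.1750, 0.6349×(-0.4543)=-0.2884, 0.0317×(-3.4500)=-0.1095, 0.0635×(-2.7568)=-0.1750, 0.0317×(-3.4500)=-0.1095.
Sum = -1.1623, so H' = 1.16.

1.16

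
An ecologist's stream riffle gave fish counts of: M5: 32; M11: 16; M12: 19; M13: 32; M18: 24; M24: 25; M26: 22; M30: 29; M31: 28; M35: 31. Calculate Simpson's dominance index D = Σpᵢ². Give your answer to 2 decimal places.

Total N = 32+16+19+32+24+25+22+29+28+31 = 258, so the proportions are 0.124, 0.062, 0.0736, 0.124, 0.093, 0.0969, 0.0853, 0.1124, 0.1085, 0.1202 (working shown to 4 dp, full precision carried).
D = 0.124² + 0.062² + 0.0736² + 0.124² + 0.093² + 0.0969² + 0.0853² + 0.1124² + 0.1085² + 0.1202² = 0.0154 + 0.0038 + 0.0054 + 0.0154 + 0.0087 + 0.0094 + 0.0073 + 0.0126 + 0.0118 + 0.0144 = 0.1042.
To 2 decimal places, D = 0.10.

0.10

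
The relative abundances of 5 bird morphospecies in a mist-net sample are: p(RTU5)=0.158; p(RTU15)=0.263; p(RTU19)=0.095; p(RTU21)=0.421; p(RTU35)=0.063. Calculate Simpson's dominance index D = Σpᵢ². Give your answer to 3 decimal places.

0.284

D = 0.158² + 0.263² + 0.095² + 0.421² + 0.063² = 0.02496 + 0.06917 + 0.00903 + 0.17724 + 0.00397 = 0.28437 (working shown to 5 dp, full precision carried).
To 3 decimal places, D = 0.284.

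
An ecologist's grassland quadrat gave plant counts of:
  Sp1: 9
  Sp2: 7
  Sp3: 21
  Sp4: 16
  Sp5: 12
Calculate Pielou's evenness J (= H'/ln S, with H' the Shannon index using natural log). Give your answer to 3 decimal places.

0.954

Total N = 9+7+21+16+12 = 65, so the proportions are 0.13846, 0.10769, 0.32308, 0.24615, 0.18462 (working shown to 5 dp, full precision carried).
H' = −Σ pᵢ ln pᵢ = −((-0.27376) + (-0.23999) + (-0.36503) + (-0.34506) + (-0.31190)) = 1.53575.
With S = 5 species, ln S = 1.60944, so J = 1.53575/1.60944 = 0.95421, i.e. 0.954 to 3 decimal places.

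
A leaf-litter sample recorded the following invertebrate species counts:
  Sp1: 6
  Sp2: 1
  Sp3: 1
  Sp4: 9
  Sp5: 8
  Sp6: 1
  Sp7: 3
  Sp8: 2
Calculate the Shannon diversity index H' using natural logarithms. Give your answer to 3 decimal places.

Total N = 6+1+1+9+8+1+3+2 = 31, so the proportions are 0.19355, 0.03226, 0.03226, 0.29032, 0.25806, 0.03226, 0.09677, 0.06452 (working shown to 5 dp, full precision carried).
Each pᵢ ln pᵢ term: 0.19355×(-1.64223)=-0.31785, 0.03226×(-3.43399)=-0.11077, 0.03226×(-3.43399)=-0.11077, 0.29032×(-1.23676)=-0.35906, 0.25806×(-1.35455)=-0.34956, 0.03226×(-3.43399)=-0.11077, 0.09677×(-2.33537)=-0.22600, 0.06452×(-2.74084)=-0.17683.
Sum = -1.76162, so H' = 1.762.

1.762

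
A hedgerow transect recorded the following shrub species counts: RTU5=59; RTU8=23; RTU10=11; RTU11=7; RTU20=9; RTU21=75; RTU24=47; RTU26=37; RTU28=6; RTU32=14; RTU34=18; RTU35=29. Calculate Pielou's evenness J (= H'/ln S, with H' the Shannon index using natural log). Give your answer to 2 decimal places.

Total N = 59+23+11+7+9+75+47+37+6+14+18+29 = 335, so the proportions are 0.1761, 0.0687, 0.0328, 0.0209, 0.0269, 0.2239, 0.1403, 0.1104, 0.0179, 0.0418, 0.0537, 0.0866 (working shown to 4 dp, full precision carried).
H' = −Σ pᵢ ln pᵢ = −((-0.3058) + (-0.1839) + (-0.1122) + (-0.0808) + (-0.0972) + (-0.3351) + (-0.2755) + (-0.2433) + (-0.0720) + (-0.1327) + (-0.1571) + (-0.2118)) = 2.2075.
With S = 12 species, ln S = 2.4849, so J = 2.2075/2.4849 = 0.8884, i.e. 0.89 to 2 decimal places.

0.89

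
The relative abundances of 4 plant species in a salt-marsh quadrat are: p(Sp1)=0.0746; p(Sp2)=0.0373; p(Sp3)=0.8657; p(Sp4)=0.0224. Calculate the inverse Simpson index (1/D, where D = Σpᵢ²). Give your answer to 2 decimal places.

D = 0.0746² + 0.0373² + 0.8657² + 0.0224² = 0.00557 + 0.00139 + 0.74944 + 0.00050 = 0.75689 (working shown to 5 dp, full precision carried).
So 1/D = 1.3212, i.e. 1.32 to 2 decimal places.

1.32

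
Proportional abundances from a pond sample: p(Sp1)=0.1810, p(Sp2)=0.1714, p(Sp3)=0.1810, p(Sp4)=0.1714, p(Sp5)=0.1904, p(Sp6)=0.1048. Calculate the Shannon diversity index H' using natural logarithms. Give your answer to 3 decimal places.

1.776

Each pᵢ ln pᵢ term (working shown to 5 dp, full precision carried): 0.181×(-1.70926)=-0.30938, 0.1714×(-1.76376)=-0.30231, 0.181×(-1.70926)=-0.30938, 0.1714×(-1.76376)=-0.30231, 0.1904×(-1.65863)=-0.31580, 0.1048×(-2.25570)=-0.23640.
Sum = -1.77557, so H' = 1.776.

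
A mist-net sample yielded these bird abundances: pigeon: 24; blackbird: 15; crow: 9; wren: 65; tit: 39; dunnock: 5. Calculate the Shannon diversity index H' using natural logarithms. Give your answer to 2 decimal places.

Total N = 24+15+9+65+39+5 = 157, so the proportions are 0.1529, 0.0955, 0.0573, 0.414, 0.2484, 0.0318 (working shown to 4 dp, full precision carried).
Each pᵢ ln pᵢ term: 0.1529×(-1.8782)=-0.2871, 0.0955×(-2.3482)=-0.2243, 0.0573×(-2.8590)=-0.1639, 0.414×(-0.8819)=-0.3651, 0.2484×(-1.3927)=-0.3460, 0.0318×(-3.4468)=-0.1098.
Sum = -1.4962, so H' = 1.50.

1.50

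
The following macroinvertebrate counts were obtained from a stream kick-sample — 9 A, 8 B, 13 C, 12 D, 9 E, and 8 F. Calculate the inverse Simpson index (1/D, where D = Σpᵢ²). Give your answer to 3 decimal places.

Total N = 9+8+13+12+9+8 = 59, so the proportions are 0.1525424, 0.1355932, 0.220339, 0.2033898, 0.1525424, 0.1355932 (working shown to 7 dp, full precision carried).
D = 0.1525424² + 0.1355932² + 0.220339² + 0.2033898² + 0.1525424² + 0.1355932² = 0.0232692 + 0.0183855 + 0.0485493 + 0.0413674 + 0.0232692 + 0.0183855 = 0.1732261.
So 1/D = 5.77280, i.e. 5.773 to 3 decimal places.

5.773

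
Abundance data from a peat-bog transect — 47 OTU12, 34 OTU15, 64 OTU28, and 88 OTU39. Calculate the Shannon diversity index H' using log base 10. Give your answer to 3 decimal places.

0.576

Total N = 47+34+64+88 = 233, so the proportions are 0.20172, 0.14592, 0.27468, 0.37768 (working shown to 5 dp, full precision carried).
Each pᵢ log₁₀ pᵢ term: 0.20172×(-0.69526)=-0.14025, 0.14592×(-0.83588)=-0.12197, 0.27468×(-0.56118)=-0.15414, 0.37768×(-0.42287)=-0.15971.
Sum = -0.57607, so H' = 0.576.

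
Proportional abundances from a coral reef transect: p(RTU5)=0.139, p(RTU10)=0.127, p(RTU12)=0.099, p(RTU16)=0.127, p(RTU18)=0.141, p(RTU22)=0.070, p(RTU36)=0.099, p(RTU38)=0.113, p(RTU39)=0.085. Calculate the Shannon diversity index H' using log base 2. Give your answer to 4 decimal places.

Each pᵢ log₂ pᵢ term (working shown to 6 dp, full precision carried): 0.139×(-2.846843)=-0.395711, 0.127×(-2.977100)=-0.378092, 0.099×(-3.336428)=-0.330306, 0.127×(-2.977100)=-0.378092, 0.141×(-2.826233)=-0.398499, 0.07×(-3.836501)=-0.268555, 0.099×(-3.336428)=-0.330306, 0.113×(-3.145605)=-0.355453, 0.085×(-3.556393)=-0.302293.
Sum = -3.137308, so H' = 3.1373.

3.1373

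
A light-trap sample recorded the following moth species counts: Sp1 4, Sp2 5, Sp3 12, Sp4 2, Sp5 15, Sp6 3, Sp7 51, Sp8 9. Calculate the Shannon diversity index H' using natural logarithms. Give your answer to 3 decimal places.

Total N = 4+5+12+2+15+3+51+9 = 101, so the proportions are 0.0396, 0.0495, 0.11881, 0.0198, 0.14851, 0.0297, 0.50495, 0.08911 (working shown to 5 dp, full precision carried).
Each pᵢ ln pᵢ term: 0.0396×(-3.22883)=-0.12787, 0.0495×(-3.00568)=-0.14880, 0.11881×(-2.13021)=-0.25309, 0.0198×(-3.92197)=-0.07766, 0.14851×(-1.90707)=-0.28323, 0.0297×(-3.51651)=-0.10445, 0.50495×(-0.68329)=-0.34503, 0.08911×(-2.41790)=-0.21546.
Sum = -1.55559, so H' = 1.556.

1.556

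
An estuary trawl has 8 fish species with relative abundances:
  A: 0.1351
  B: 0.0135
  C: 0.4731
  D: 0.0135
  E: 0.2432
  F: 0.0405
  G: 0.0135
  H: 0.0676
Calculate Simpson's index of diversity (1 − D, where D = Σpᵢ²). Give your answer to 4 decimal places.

D = 0.1351² + 0.0135² + 0.4731² + 0.0135² + 0.2432² + 0.0405² + 0.0135² + 0.0676² = 0.018252 + 0.000182 + 0.223824 + 0.000182 + 0.059146 + 0.001640 + 0.000182 + 0.004570 = 0.307979 (working shown to 6 dp, full precision carried).
So 1 − D = 0.692021, i.e. 0.6920 to 4 decimal places.

0.6920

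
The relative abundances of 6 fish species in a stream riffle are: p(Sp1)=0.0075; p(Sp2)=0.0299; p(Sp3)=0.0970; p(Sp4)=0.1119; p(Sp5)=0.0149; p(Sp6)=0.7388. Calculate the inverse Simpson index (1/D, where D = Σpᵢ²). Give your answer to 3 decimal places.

D = 0.0075² + 0.0299² + 0.097² + 0.1119² + 0.0149² + 0.7388² = 0.000056 + 0.000894 + 0.009409 + 0.012522 + 0.000222 + 0.545825 = 0.568928 (working shown to 6 dp, full precision carried).
So 1/D = 1.75769, i.e. 1.758 to 3 decimal places.

1.758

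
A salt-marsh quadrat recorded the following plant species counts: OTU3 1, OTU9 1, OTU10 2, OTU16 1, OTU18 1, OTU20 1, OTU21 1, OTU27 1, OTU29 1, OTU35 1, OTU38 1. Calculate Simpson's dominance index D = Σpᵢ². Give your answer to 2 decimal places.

0.10

Total N = 1+1+2+1+1+1+1+1+1+1+1 = 12, so the proportions are 0.0833, 0.0833, 0.1667, 0.0833, 0.0833, 0.0833, 0.0833, 0.0833, 0.0833, 0.0833, 0.0833 (working shown to 4 dp, full precision carried).
D = 0.0833² + 0.0833² + 0.1667² + 0.0833² + 0.0833² + 0.0833² + 0.0833² + 0.0833² + 0.0833² + 0.0833² + 0.0833² = 0.0069 + 0.0069 + 0.0278 + 0.0069 + 0.0069 + 0.0069 + 0.0069 + 0.0069 + 0.0069 + 0.0069 + 0.0069 = 0.0972.
To 2 decimal places, D = 0.10.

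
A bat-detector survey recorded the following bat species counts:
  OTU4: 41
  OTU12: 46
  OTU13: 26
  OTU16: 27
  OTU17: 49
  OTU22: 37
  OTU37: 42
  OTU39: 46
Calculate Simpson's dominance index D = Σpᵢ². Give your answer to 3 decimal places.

Total N = 41+46+26+27+49+37+42+46 = 314, so the proportions are 0.13057, 0.1465, 0.0828, 0.08599, 0.15605, 0.11783, 0.13376, 0.1465 (working shown to 5 dp, full precision carried).
D = 0.13057² + 0.1465² + 0.0828² + 0.08599² + 0.15605² + 0.11783² + 0.13376² + 0.1465² = 0.01705 + 0.02146 + 0.00686 + 0.00739 + 0.02435 + 0.01388 + 0.01789 + 0.02146 = 0.13035.
To 3 decimal places, D = 0.130.

0.130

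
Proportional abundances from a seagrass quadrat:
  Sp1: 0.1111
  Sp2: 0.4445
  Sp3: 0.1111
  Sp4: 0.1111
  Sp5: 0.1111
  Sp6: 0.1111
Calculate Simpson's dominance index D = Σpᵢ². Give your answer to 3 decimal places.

0.259

D = 0.1111² + 0.4445² + 0.1111² + 0.1111² + 0.1111² + 0.1111² = 0.01234 + 0.19758 + 0.01234 + 0.01234 + 0.01234 + 0.01234 = 0.25930 (working shown to 5 dp, full precision carried).
To 3 decimal places, D = 0.259.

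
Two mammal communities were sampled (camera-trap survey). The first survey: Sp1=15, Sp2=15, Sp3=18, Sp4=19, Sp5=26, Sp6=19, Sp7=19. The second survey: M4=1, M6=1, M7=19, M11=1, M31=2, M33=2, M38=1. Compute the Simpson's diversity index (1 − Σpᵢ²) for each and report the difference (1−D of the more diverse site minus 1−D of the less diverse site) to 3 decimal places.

The first survey: N=131, proportions 0.1145, 0.1145, 0.1374, 0.14504, 0.19847, 0.14504, 0.14504, giving 1−D = 0.85240 (working shown to 5 dp, full precision carried).
The second survey: N=27, proportions 0.03704, 0.03704, 0.7037, 0.03704, 0.07407, 0.07407, 0.03704, giving 1−D = 0.48834.
Difference = |0.85240 − 0.48834| = 0.36406, i.e. 0.364 to 3 decimal places.

0.364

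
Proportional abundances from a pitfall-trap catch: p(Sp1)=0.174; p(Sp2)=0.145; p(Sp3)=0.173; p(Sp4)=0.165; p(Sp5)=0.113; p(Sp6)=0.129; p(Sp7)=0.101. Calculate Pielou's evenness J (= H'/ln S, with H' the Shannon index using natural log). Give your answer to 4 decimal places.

H' = −Σ pᵢ ln pᵢ = −((-0.304274) + (-0.279998) + (-0.303522) + (-0.297299) + (-0.246382) + (-0.264185) + (-0.231556)) = 1.927215 (working shown to 6 dp, full precision carried).
With S = 7 species, ln S = 1.945910, so J = 1.927215/1.945910 = 0.990393, i.e. 0.9904 to 4 decimal places.

0.9904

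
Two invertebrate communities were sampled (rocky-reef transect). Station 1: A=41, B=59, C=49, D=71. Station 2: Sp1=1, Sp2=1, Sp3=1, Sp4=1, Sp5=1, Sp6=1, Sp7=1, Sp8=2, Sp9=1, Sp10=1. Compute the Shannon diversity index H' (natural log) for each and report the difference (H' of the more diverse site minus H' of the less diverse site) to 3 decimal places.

0.906

Station 1: N=220, proportions 0.186364, 0.268182, 0.222727, 0.322727, giving H' = 1.365534 (working shown to 6 dp, full precision carried).
Station 2: N=11, proportions 0.090909, 0.090909, 0.090909, 0.090909, 0.090909, 0.090909, 0.090909, 0.181818, 0.090909, 0.090909, giving H' = 2.271869.
Difference = |1.365534 − 2.271869| = 0.906335, i.e. 0.906 to 3 decimal places.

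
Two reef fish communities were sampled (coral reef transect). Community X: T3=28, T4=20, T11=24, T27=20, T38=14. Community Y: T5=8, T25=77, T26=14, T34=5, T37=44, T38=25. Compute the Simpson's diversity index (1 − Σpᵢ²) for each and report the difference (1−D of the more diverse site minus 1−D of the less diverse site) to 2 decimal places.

Community X: N=106, proportions 0.2642, 0.1887, 0.2264, 0.1887, 0.1321, giving 1−D = 0.7903 (working shown to 4 dp, full precision carried).
Community Y: N=173, proportions 0.0462, 0.4451, 0.0809, 0.0289, 0.2543, 0.1445, giving 1−D = 0.7068.
Difference = |0.7903 − 0.7068| = 0.0835, i.e. 0.08 to 2 decimal places.

0.08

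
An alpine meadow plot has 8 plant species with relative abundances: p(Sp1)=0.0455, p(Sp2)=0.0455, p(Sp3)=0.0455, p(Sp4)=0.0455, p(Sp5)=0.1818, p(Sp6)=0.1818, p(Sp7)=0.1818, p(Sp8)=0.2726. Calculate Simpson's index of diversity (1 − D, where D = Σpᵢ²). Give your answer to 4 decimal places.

0.8183

D = 0.0455² + 0.0455² + 0.0455² + 0.0455² + 0.1818² + 0.1818² + 0.1818² + 0.2726² = 0.002070 + 0.002070 + 0.002070 + 0.002070 + 0.033051 + 0.033051 + 0.033051 + 0.074311 = 0.181745 (working shown to 6 dp, full precision carried).
So 1 − D = 0.818255, i.e. 0.8183 to 4 decimal places.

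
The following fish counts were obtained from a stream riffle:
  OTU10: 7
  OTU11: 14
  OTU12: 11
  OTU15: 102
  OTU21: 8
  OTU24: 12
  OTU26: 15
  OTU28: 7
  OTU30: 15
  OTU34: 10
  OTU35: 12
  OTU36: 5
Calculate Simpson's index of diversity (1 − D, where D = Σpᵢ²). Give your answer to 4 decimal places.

Total N = 7+14+11+102+8+12+15+7+15+10+12+5 = 218, so the proportions are 0.03211, 0.06422, 0.050459, 0.46789, 0.036697, 0.055046, 0.068807, 0.03211, 0.068807, 0.045872, 0.055046, 0.022936 (working shown to 6 dp, full precision carried).
D = 0.03211² + 0.06422² + 0.050459² + 0.46789² + 0.036697² + 0.055046² + 0.068807² + 0.03211² + 0.068807² + 0.045872² + 0.055046² + 0.022936² = 0.001031 + 0.004124 + 0.002546 + 0.218921 + 0.001347 + 0.003030 + 0.004734 + 0.001031 + 0.004734 + 0.002104 + 0.003030 + 0.000526 = 0.247159.
So 1 − D = 0.752841, i.e. 0.7528 to 4 decimal places.

0.7528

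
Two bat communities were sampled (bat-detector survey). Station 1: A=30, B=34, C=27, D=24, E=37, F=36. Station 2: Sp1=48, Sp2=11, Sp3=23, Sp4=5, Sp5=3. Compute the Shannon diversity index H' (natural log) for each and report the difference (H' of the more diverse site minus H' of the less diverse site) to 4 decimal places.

0.5653

Station 1: N=188, proportions 0.159574, 0.180851, 0.143617, 0.12766, 0.196809, 0.191489, giving H' = 1.780039 (working shown to 6 dp, full precision carried).
Station 2: N=90, proportions 0.533333, 0.122222, 0.255556, 0.055556, 0.033333, giving H' = 1.214766.
Difference = |1.780039 − 1.214766| = 0.565273, i.e. 0.5653 to 4 decimal places.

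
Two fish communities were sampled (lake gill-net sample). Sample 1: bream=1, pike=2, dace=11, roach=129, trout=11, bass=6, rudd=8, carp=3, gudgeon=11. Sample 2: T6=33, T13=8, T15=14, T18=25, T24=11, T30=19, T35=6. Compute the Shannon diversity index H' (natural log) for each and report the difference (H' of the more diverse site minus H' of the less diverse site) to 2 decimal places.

0.65

Sample 1: N=182, proportions 0.0055, 0.011, 0.0604, 0.7088, 0.0604, 0.033, 0.044, 0.0165, 0.0604, giving H' = 1.1484 (working shown to 4 dp, full precision carried).
Sample 2: N=116, proportions 0.2845, 0.069, 0.1207, 0.2155, 0.0948, 0.1638, 0.0517, giving H' = 1.8009.
Difference = |1.1484 − 1.8009| = 0.6525, i.e. 0.65 to 2 decimal places.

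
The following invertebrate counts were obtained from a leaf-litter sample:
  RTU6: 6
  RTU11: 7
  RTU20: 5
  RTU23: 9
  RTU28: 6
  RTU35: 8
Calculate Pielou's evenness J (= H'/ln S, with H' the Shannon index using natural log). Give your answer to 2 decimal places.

Total N = 6+7+5+9+6+8 = 41, so the proportions are 0.1463, 0.1707, 0.122, 0.2195, 0.1463, 0.1951 (working shown to 4 dp, full precision carried).
H' = −Σ pᵢ ln pᵢ = −((-0.2812) + (-0.3018) + (-0.2566) + (-0.3329) + (-0.2812) + (-0.3189)) = 1.7726.
With S = 6 species, ln S = 1.7918, so J = 1.7726/1.7918 = 0.9893, i.e. 0.99 to 2 decimal places.

0.99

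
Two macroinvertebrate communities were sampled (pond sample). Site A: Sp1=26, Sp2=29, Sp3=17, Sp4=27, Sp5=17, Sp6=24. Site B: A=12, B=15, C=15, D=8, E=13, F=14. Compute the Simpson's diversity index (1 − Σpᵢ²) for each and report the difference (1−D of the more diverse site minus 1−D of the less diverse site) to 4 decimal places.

0.0009

Site A: N=140, proportions 0.185714286, 0.207142857, 0.121428571, 0.192857143, 0.121428571, 0.171428571, giving 1−D = 0.826530612 (working shown to 9 dp, full precision carried).
Site B: N=77, proportions 0.155844156, 0.194805195, 0.194805195, 0.103896104, 0.168831169, 0.181818182, giving 1−D = 0.827458256.
Difference = |0.826530612 − 0.827458256| = 0.000927644, i.e. 0.0009 to 4 decimal places.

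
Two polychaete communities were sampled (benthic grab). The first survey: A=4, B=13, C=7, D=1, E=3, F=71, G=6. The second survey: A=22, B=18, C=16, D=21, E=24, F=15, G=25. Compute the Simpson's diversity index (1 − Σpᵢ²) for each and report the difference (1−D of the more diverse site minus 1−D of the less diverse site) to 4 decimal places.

0.3352

The first survey: N=105, proportions 0.038095, 0.12381, 0.066667, 0.009524, 0.028571, 0.67619, 0.057143, giving 1−D = 0.517370 (working shown to 6 dp, full precision carried).
The second survey: N=141, proportions 0.156028, 0.12766, 0.113475, 0.148936, 0.170213, 0.106383, 0.177305, giving 1−D = 0.852573.
Difference = |0.517370 − 0.852573| = 0.335203, i.e. 0.3352 to 4 decimal places.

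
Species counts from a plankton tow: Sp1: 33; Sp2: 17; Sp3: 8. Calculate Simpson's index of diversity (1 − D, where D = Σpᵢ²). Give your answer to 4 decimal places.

0.5713

Total N = 33+17+8 = 58, so the proportions are 0.568966, 0.293103, 0.137931 (working shown to 6 dp, full precision carried).
D = 0.568966² + 0.293103² + 0.137931² = 0.323722 + 0.085910 + 0.019025 = 0.428656.
So 1 − D = 0.571344, i.e. 0.5713 to 4 decimal places.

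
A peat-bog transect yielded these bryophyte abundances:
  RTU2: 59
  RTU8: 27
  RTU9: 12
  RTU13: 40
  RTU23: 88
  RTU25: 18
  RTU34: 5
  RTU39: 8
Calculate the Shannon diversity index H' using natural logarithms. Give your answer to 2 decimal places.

Total N = 59+27+12+40+88+18+5+8 = 257, so the proportions are 0.22957, 0.10506, 0.04669, 0.15564, 0.34241, 0.07004, 0.01946, 0.03113 (working shown to 5 dp, full precision carried).
Each pᵢ ln pᵢ term: 0.22957×(-1.47154)=-0.33782, 0.10506×(-2.25324)=-0.23672, 0.04669×(-3.06417)=-0.14307, 0.15564×(-1.86020)=-0.28952, 0.34241×(-1.07174)=-0.36698, 0.07004×(-2.65870)=-0.18621, 0.01946×(-3.93964)=-0.07665, 0.03113×(-3.46963)=-0.10800.
Sum = -1.74498, so H' = 1.74.

1.74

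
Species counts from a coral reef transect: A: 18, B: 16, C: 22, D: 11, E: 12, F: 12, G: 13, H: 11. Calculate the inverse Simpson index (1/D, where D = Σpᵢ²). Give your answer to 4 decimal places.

7.5014

Total N = 18+16+22+11+12+12+13+11 = 115, so the proportions are 0.15652174, 0.13913043, 0.19130435, 0.09565217, 0.10434783, 0.10434783, 0.11304348, 0.09565217 (working shown to 8 dp, full precision carried).
D = 0.15652174² + 0.13913043² + 0.19130435² + 0.09565217² + 0.10434783² + 0.10434783² + 0.11304348² + 0.09565217² = 0.02449905 + 0.01935728 + 0.03659735 + 0.00914934 + 0.01088847 + 0.01088847 + 0.01277883 + 0.00914934 = 0.13330813.
So 1/D = 7.501418, i.e. 7.5014 to 4 decimal places.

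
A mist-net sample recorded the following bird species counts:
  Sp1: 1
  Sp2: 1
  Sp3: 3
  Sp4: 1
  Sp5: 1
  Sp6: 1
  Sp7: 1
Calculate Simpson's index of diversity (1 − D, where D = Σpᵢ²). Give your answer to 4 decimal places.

Total N = 1+1+3+1+1+1+1 = 9, so the proportions are 0.111111, 0.111111, 0.333333, 0.111111, 0.111111, 0.111111, 0.111111 (working shown to 6 dp, full precision carried).
D = 0.111111² + 0.111111² + 0.333333² + 0.111111² + 0.111111² + 0.111111² + 0.111111² = 0.012346 + 0.012346 + 0.111111 + 0.012346 + 0.012346 + 0.012346 + 0.012346 = 0.185185.
So 1 − D = 0.814815, i.e. 0.8148 to 4 decimal places.

0.8148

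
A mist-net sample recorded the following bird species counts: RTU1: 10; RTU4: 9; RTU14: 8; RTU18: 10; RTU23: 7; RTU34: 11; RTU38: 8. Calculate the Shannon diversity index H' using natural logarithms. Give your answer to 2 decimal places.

Total N = 10+9+8+10+7+11+8 = 63, so the proportions are 0.1587, 0.1429, 0.127, 0.1587, 0.1111, 0.1746, 0.127 (working shown to 4 dp, full precision carried).
Each pᵢ ln pᵢ term: 0.1587×(-1.8405)=-0.2922, 0.1429×(-1.9459)=-0.2780, 0.127×(-2.0637)=-0.2621, 0.1587×(-1.8405)=-0.2922, 0.1111×(-2.1972)=-0.2441, 0.1746×(-1.7452)=-0.3047, 0.127×(-2.0637)=-0.2621.
Sum = -1.9353, so H' = 1.94.

1.94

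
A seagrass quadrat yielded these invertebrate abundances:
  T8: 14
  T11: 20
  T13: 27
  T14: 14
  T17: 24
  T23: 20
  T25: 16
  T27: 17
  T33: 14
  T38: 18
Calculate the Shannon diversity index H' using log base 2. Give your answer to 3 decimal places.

3.286

Total N = 14+20+27+14+24+20+16+17+14+18 = 184, so the proportions are 0.07609, 0.1087, 0.14674, 0.07609, 0.13043, 0.1087, 0.08696, 0.09239, 0.07609, 0.09783 (working shown to 5 dp, full precision carried).
Each pᵢ log₂ pᵢ term: 0.07609×(-3.71621)=-0.28275, 0.1087×(-3.20163)=-0.34800, 0.14674×(-2.76867)=-0.40627, 0.07609×(-3.71621)=-0.28275, 0.13043×(-2.93860)=-0.38330, 0.1087×(-3.20163)=-0.34800, 0.08696×(-3.52356)=-0.30640, 0.09239×(-3.43610)=-0.31747, 0.07609×(-3.71621)=-0.28275, 0.09783×(-3.35364)=-0.32807.
Sum = -3.28578, so H' = 3.286.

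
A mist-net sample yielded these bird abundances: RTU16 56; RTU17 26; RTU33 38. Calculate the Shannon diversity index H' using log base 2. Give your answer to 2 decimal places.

1.52

Total N = 56+26+38 = 120, so the proportions are 0.4667, 0.2167, 0.3167 (working shown to 4 dp, full precision carried).
Each pᵢ log₂ pᵢ term: 0.4667×(-1.0995)=-0.5131, 0.2167×(-2.2065)=-0.4781, 0.3167×(-1.6590)=-0.5253.
Sum = -1.5165, so H' = 1.52.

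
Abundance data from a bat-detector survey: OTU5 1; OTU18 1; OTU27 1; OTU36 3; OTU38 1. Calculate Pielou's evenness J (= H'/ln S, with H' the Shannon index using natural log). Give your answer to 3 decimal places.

Total N = 1+1+1+3+1 = 7, so the proportions are 0.14286, 0.14286, 0.14286, 0.42857, 0.14286 (working shown to 5 dp, full precision carried).
H' = −Σ pᵢ ln pᵢ = −((-0.27799) + (-0.27799) + (-0.27799) + (-0.36313) + (-0.27799)) = 1.47508.
With S = 5 species, ln S = 1.60944, so J = 1.47508/1.60944 = 0.91652, i.e. 0.917 to 3 decimal places.

0.917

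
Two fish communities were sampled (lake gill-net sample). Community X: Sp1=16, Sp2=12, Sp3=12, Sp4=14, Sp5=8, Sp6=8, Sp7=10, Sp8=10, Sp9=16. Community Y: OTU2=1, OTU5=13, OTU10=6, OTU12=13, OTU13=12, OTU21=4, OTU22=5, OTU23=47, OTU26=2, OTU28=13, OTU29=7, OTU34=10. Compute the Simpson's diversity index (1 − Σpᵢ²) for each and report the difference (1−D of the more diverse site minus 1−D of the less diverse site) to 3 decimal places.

Community X: N=106, proportions 0.150943396, 0.113207547, 0.113207547, 0.132075472, 0.075471698, 0.075471698, 0.094339623, 0.094339623, 0.150943396, giving 1−D = 0.882164471 (working shown to 9 dp, full precision carried).
Community Y: N=133, proportions 0.007518797, 0.097744361, 0.045112782, 0.097744361, 0.090225564, 0.030075188, 0.037593985, 0.353383459, 0.015037594, 0.097744361, 0.052631579, 0.07518797, giving 1−D = 0.825258635.
Difference = |0.882164471 − 0.825258635| = 0.056905836, i.e. 0.057 to 3 decimal places.

0.057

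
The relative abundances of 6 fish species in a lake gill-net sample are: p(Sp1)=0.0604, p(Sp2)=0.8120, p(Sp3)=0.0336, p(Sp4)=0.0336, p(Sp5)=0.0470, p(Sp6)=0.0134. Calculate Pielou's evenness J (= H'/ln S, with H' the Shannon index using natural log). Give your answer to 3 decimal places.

H' = −Σ pᵢ ln pᵢ = −((-0.16953) + (-0.16910) + (-0.11401) + (-0.11401) + (-0.14371) + (-0.05779)) = 0.76815 (working shown to 5 dp, full precision carried).
With S = 6 species, ln S = 1.79176, so J = 0.76815/1.79176 = 0.42871, i.e. 0.429 to 3 decimal places.

0.429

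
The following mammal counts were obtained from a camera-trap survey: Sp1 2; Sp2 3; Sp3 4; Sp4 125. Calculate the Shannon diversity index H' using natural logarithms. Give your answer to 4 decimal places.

Total N = 2+3+4+125 = 134, so the proportions are 0.014925, 0.022388, 0.029851, 0.932836 (working shown to 6 dp, full precision carried).
Each pᵢ ln pᵢ term: 0.014925×(-4.204693)=-0.062757, 0.022388×(-3.799228)=-0.085057, 0.029851×(-3.511545)=-0.104822, 0.932836×(-0.069526)=-0.064856.
Sum = -0.317493, so H' = 0.3175.

0.3175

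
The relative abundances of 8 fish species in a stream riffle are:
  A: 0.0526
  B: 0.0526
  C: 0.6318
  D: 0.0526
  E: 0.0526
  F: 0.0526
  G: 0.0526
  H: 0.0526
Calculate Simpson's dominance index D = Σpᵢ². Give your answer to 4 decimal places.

0.4185

D = 0.0526² + 0.0526² + 0.6318² + 0.0526² + 0.0526² + 0.0526² + 0.0526² + 0.0526² = 0.002767 + 0.002767 + 0.399171 + 0.002767 + 0.002767 + 0.002767 + 0.002767 + 0.002767 = 0.418539 (working shown to 6 dp, full precision carried).
To 4 decimal places, D = 0.4185.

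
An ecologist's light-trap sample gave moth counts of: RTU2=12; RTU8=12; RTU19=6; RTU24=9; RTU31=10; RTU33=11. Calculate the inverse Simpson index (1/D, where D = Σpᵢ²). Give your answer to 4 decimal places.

Total N = 12+12+6+9+10+11 = 60, so the proportions are 0.2, 0.2, 0.1, 0.15, 0.16666667, 0.18333333 (working shown to 8 dp, full precision carried).
D = 0.2² + 0.2² + 0.1² + 0.15² + 0.16666667² + 0.18333333² = 0.04000000 + 0.04000000 + 0.01000000 + 0.02250000 + 0.02777778 + 0.03361111 = 0.17388889.
So 1/D = 5.750799, i.e. 5.7508 to 4 decimal places.

5.7508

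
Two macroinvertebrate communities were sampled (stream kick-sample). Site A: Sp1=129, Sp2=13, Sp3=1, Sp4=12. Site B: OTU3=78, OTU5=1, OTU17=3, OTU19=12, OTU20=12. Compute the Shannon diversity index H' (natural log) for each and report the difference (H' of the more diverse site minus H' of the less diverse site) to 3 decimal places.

0.273

Site A: N=155, proportions 0.8322581, 0.083871, 0.0064516, 0.0774194, giving H' = 0.5913024 (working shown to 7 dp, full precision carried).
Site B: N=106, proportions 0.7358491, 0.009434, 0.0283019, 0.1132075, 0.1132075, giving H' = 0.8638458.
Difference = |0.5913024 − 0.8638458| = 0.2725434, i.e. 0.273 to 3 decimal places.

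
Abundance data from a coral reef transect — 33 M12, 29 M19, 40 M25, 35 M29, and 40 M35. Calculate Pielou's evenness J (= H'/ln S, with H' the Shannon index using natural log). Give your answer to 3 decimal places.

Total N = 33+29+40+35+40 = 177, so the proportions are 0.18644, 0.16384, 0.22599, 0.19774, 0.22599 (working shown to 5 dp, full precision carried).
H' = −Σ pᵢ ln pᵢ = −((-0.31315) + (-0.29637) + (-0.33611) + (-0.32050) + (-0.33611)) = 1.60223.
With S = 5 species, ln S = 1.60944, so J = 1.60223/1.60944 = 0.99552, i.e. 0.996 to 3 decimal places.

0.996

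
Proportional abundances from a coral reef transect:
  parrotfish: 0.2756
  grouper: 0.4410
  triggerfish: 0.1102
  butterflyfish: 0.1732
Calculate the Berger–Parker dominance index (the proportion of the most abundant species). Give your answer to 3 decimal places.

The largest proportion is 0.441, i.e. d = 0.441 to 3 decimal places.

0.441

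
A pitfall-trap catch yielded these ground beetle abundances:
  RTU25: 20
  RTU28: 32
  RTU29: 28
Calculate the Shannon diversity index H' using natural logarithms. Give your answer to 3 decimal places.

1.081

Total N = 20+32+28 = 80, so the proportions are 0.25, 0.4, 0.35 (working shown to 5 dp, full precision carried).
Each pᵢ ln pᵢ term: 0.25×(-1.38629)=-0.34657, 0.4×(-0.91629)=-0.36652, 0.35×(-1.04982)=-0.36744.
Sum = -1.08053, so H' = 1.081.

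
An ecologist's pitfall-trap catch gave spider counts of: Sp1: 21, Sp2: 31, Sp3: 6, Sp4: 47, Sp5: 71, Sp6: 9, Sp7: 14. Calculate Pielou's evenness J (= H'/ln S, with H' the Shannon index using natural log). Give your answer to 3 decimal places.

0.857

Total N = 21+31+6+47+71+9+14 = 199, so the proportions are 0.10553, 0.15578, 0.03015, 0.23618, 0.35678, 0.04523, 0.07035 (working shown to 5 dp, full precision carried).
H' = −Σ pᵢ ln pᵢ = −((-0.23731) + (-0.28964) + (-0.10557) + (-0.34085) + (-0.36771) + (-0.14002) + (-0.18673)) = 1.66784.
With S = 7 species, ln S = 1.94591, so J = 1.66784/1.94591 = 0.85710, i.e. 0.857 to 3 decimal places.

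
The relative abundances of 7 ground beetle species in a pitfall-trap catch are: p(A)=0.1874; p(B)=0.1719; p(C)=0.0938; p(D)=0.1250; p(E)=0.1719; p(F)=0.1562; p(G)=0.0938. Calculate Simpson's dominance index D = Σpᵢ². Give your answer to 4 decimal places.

D = 0.1874² + 0.1719² + 0.0938² + 0.125² + 0.1719² + 0.1562² + 0.0938² = 0.035119 + 0.029550 + 0.008798 + 0.015625 + 0.029550 + 0.024398 + 0.008798 = 0.151838 (working shown to 6 dp, full precision carried).
To 4 decimal places, D = 0.1518.

0.1518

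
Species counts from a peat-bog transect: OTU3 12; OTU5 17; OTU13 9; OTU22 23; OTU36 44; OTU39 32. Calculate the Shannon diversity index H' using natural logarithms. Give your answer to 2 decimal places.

Total N = 12+17+9+23+44+32 = 137, so the proportions are 0.0876, 0.1241, 0.0657, 0.1679, 0.3212, 0.2336 (working shown to 4 dp, full precision carried).
Each pᵢ ln pᵢ term: 0.0876×(-2.4351)=-0.2133, 0.1241×(-2.0868)=-0.2589, 0.0657×(-2.7228)=-0.1789, 0.1679×(-1.7845)=-0.2996, 0.3212×(-1.1358)=-0.3648, 0.2336×(-1.4542)=-0.3397.
Sum = -1.6551, so H' = 1.66.

1.66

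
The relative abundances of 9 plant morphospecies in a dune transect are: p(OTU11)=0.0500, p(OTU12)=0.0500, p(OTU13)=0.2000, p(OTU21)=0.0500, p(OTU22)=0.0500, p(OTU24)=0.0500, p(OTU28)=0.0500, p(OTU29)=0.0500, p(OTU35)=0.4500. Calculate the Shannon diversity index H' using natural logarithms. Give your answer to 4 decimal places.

1.7297

Each pᵢ ln pᵢ term (working shown to 6 dp, full precision carried): 0.05×(-2.995732)=-0.149787, 0.05×(-2.995732)=-0.149787, 0.2×(-1.609438)=-0.321888, 0.05×(-2.995732)=-0.149787, 0.05×(-2.995732)=-0.149787, 0.05×(-2.995732)=-0.149787, 0.05×(-2.995732)=-0.149787, 0.05×(-2.995732)=-0.149787, 0.45×(-0.798508)=-0.359328.
Sum = -1.729722, so H' = 1.7297.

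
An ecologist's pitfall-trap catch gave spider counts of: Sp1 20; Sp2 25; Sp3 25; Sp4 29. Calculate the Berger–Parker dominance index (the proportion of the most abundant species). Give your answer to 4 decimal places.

0.2929

Total N = 20+25+25+29 = 99, so the proportions are 0.20202, 0.252525, 0.252525, 0.292929 (working shown to 6 dp, full precision carried).
The largest proportion is 0.292929, i.e. d = 0.2929 to 4 decimal places.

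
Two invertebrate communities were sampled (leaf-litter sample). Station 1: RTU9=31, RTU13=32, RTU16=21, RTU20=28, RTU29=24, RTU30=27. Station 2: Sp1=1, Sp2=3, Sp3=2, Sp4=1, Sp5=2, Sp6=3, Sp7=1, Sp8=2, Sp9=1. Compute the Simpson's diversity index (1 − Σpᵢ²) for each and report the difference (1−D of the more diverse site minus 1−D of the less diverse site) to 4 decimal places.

0.0371

Station 1: N=163, proportions 0.190184, 0.196319, 0.1288344, 0.1717791, 0.1472393, 0.1656442, giving 1−D = 0.8300651 (working shown to 7 dp, full precision carried).
Station 2: N=16, proportions 0.0625, 0.1875, 0.125, 0.0625, 0.125, 0.1875, 0.0625, 0.125, 0.0625, giving 1−D = 0.8671875.
Difference = |0.8300651 − 0.8671875| = 0.0371224, i.e. 0.0371 to 4 decimal places.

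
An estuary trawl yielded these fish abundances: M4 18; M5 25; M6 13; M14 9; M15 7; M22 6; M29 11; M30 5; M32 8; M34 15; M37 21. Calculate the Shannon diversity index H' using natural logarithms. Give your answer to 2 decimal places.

2.28

Total N = 18+25+13+9+7+6+11+5+8+15+21 = 138, so the proportions are 0.1304, 0.1812, 0.0942, 0.0652, 0.0507, 0.0435, 0.0797, 0.0362, 0.058, 0.1087, 0.1522 (working shown to 4 dp, full precision carried).
Each pᵢ ln pᵢ term: 0.1304×(-2.0369)=-0.2657, 0.1812×(-1.7084)=-0.3095, 0.0942×(-2.3623)=-0.2225, 0.0652×(-2.7300)=-0.1780, 0.0507×(-2.9813)=-0.1512, 0.0435×(-3.1355)=-0.1363, 0.0797×(-2.5294)=-0.2016, 0.0362×(-3.3178)=-0.1202, 0.058×(-2.8478)=-0.1651, 0.1087×(-2.2192)=-0.2412, 0.1522×(-1.8827)=-0.2865.
Sum = -2.2779, so H' = 2.28.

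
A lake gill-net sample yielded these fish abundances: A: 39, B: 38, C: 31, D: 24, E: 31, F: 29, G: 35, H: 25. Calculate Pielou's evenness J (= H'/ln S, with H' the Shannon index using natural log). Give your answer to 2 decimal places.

Total N = 39+38+31+24+31+29+35+25 = 252, so the proportions are 0.1548, 0.1508, 0.123, 0.0952, 0.123, 0.1151, 0.1389, 0.0992 (working shown to 4 dp, full precision carried).
H' = −Σ pᵢ ln pᵢ = −((-0.2888) + (-0.2853) + (-0.2578) + (-0.2239) + (-0.2578) + (-0.2488) + (-0.2742) + (-0.2292)) = 2.0657.
With S = 8 species, ln S = 2.0794, so J = 2.0657/2.0794 = 0.9934, i.e. 0.99 to 2 decimal places.

0.99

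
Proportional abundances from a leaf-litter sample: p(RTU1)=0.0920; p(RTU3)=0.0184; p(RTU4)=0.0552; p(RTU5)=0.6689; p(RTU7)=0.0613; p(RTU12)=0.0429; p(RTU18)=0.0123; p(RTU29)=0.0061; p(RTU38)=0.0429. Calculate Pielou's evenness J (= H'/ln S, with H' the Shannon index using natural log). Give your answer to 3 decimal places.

H' = −Σ pᵢ ln pᵢ = −((-0.21951) + (-0.07352) + (-0.15990) + (-0.26898) + (-0.17115) + (-0.13509) + (-0.05410) + (-0.03111) + (-0.13509)) = 1.24843 (working shown to 5 dp, full precision carried).
With S = 9 species, ln S = 2.19722, so J = 1.24843/2.19722 = 0.56819, i.e. 0.568 to 3 decimal places.

0.568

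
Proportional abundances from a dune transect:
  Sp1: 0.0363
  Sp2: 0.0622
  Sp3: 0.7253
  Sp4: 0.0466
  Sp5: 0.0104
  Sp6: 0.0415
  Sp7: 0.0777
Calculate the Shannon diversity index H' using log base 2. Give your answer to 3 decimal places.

Each pᵢ log₂ pᵢ term (working shown to 5 dp, full precision carried): 0.0363×(-4.78389)=-0.17366, 0.0622×(-4.00694)=-0.24923, 0.7253×(-0.46335)=-0.33607, 0.0466×(-4.42353)=-0.20614, 0.0104×(-6.58727)=-0.06851, 0.0415×(-4.59074)=-0.19052, 0.0777×(-3.68594)=-0.28640.
Sum = -1.51051, so H' = 1.511.

1.511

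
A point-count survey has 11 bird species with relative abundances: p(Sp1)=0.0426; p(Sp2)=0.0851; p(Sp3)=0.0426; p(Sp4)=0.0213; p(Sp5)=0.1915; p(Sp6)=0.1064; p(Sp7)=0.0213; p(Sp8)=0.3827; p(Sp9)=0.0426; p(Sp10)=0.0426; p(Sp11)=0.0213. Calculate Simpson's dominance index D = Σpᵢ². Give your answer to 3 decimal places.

0.210

D = 0.0426² + 0.0851² + 0.0426² + 0.0213² + 0.1915² + 0.1064² + 0.0213² + 0.3827² + 0.0426² + 0.0426² + 0.0213² = 0.00181 + 0.00724 + 0.00181 + 0.00045 + 0.03667 + 0.01132 + 0.00045 + 0.14646 + 0.00181 + 0.00181 + 0.00045 = 0.21031 (working shown to 5 dp, full precision carried).
To 3 decimal places, D = 0.210.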